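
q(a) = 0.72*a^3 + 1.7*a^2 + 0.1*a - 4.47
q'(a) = 2.16*a^2 + 3.4*a + 0.1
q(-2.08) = -3.80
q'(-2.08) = 2.37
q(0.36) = -4.18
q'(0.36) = 1.60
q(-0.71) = -3.94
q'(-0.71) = -1.23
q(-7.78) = -241.41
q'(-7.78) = 104.39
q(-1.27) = -3.33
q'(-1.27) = -0.73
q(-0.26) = -4.39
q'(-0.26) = -0.64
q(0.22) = -4.36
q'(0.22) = 0.95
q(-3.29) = -12.04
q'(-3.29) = 12.29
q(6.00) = 212.85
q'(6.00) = 98.26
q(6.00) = 212.85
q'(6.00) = 98.26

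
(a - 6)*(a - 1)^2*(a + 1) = a^4 - 7*a^3 + 5*a^2 + 7*a - 6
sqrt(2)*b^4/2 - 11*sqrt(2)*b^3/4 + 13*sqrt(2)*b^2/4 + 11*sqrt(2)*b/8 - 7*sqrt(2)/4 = (b - 7/2)*(b - 2)*(b - sqrt(2)/2)*(sqrt(2)*b/2 + 1/2)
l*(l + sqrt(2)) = l^2 + sqrt(2)*l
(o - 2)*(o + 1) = o^2 - o - 2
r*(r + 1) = r^2 + r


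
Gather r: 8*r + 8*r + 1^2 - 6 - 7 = 16*r - 12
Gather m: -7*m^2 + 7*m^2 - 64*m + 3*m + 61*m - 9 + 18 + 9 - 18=0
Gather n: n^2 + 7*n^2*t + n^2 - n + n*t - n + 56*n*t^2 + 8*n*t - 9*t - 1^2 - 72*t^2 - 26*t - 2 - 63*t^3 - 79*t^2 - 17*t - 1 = n^2*(7*t + 2) + n*(56*t^2 + 9*t - 2) - 63*t^3 - 151*t^2 - 52*t - 4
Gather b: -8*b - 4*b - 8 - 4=-12*b - 12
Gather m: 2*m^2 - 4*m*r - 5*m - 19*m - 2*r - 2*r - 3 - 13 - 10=2*m^2 + m*(-4*r - 24) - 4*r - 26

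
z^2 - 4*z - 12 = (z - 6)*(z + 2)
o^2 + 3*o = o*(o + 3)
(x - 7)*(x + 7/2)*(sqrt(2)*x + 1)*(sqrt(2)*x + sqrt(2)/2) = 2*x^4 - 6*x^3 + sqrt(2)*x^3 - 105*x^2/2 - 3*sqrt(2)*x^2 - 105*sqrt(2)*x/4 - 49*x/2 - 49*sqrt(2)/4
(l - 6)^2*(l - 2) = l^3 - 14*l^2 + 60*l - 72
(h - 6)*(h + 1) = h^2 - 5*h - 6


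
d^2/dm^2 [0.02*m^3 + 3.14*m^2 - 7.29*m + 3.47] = 0.12*m + 6.28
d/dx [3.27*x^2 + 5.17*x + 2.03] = 6.54*x + 5.17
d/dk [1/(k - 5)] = -1/(k - 5)^2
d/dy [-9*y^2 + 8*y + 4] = 8 - 18*y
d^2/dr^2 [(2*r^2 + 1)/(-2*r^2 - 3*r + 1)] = 2*(12*r^3 - 24*r^2 - 18*r - 13)/(8*r^6 + 36*r^5 + 42*r^4 - 9*r^3 - 21*r^2 + 9*r - 1)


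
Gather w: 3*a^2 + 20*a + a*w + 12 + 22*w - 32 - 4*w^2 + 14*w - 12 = 3*a^2 + 20*a - 4*w^2 + w*(a + 36) - 32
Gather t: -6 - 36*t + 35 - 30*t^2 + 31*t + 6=-30*t^2 - 5*t + 35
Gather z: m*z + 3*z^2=m*z + 3*z^2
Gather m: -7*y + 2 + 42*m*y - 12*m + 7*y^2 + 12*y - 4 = m*(42*y - 12) + 7*y^2 + 5*y - 2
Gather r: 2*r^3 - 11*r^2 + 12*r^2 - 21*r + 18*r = 2*r^3 + r^2 - 3*r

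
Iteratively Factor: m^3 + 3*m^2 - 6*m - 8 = (m - 2)*(m^2 + 5*m + 4) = (m - 2)*(m + 1)*(m + 4)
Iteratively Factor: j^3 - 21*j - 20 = (j + 1)*(j^2 - j - 20) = (j - 5)*(j + 1)*(j + 4)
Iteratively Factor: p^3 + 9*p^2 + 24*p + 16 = (p + 1)*(p^2 + 8*p + 16) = (p + 1)*(p + 4)*(p + 4)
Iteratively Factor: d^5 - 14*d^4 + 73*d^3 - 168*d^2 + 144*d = (d)*(d^4 - 14*d^3 + 73*d^2 - 168*d + 144) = d*(d - 4)*(d^3 - 10*d^2 + 33*d - 36) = d*(d - 4)^2*(d^2 - 6*d + 9) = d*(d - 4)^2*(d - 3)*(d - 3)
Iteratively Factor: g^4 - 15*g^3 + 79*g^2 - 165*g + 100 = (g - 5)*(g^3 - 10*g^2 + 29*g - 20) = (g - 5)*(g - 4)*(g^2 - 6*g + 5) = (g - 5)*(g - 4)*(g - 1)*(g - 5)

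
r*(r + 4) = r^2 + 4*r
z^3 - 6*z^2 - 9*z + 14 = (z - 7)*(z - 1)*(z + 2)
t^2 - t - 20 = (t - 5)*(t + 4)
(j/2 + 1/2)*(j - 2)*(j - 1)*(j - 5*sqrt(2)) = j^4/2 - 5*sqrt(2)*j^3/2 - j^3 - j^2/2 + 5*sqrt(2)*j^2 + j + 5*sqrt(2)*j/2 - 5*sqrt(2)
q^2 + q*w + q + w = (q + 1)*(q + w)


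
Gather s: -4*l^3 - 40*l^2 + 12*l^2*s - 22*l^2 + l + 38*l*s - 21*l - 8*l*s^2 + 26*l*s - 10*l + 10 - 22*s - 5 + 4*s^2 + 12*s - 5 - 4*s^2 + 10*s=-4*l^3 - 62*l^2 - 8*l*s^2 - 30*l + s*(12*l^2 + 64*l)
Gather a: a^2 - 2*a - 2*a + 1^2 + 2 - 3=a^2 - 4*a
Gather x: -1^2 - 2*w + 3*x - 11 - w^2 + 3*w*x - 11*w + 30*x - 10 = -w^2 - 13*w + x*(3*w + 33) - 22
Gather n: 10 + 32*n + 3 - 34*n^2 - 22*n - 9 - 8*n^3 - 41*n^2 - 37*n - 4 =-8*n^3 - 75*n^2 - 27*n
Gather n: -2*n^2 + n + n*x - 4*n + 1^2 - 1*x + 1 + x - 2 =-2*n^2 + n*(x - 3)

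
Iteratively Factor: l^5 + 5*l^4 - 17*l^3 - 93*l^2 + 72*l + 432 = (l + 4)*(l^4 + l^3 - 21*l^2 - 9*l + 108) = (l - 3)*(l + 4)*(l^3 + 4*l^2 - 9*l - 36) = (l - 3)*(l + 4)^2*(l^2 - 9) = (l - 3)^2*(l + 4)^2*(l + 3)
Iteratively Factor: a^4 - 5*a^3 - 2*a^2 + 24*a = (a - 4)*(a^3 - a^2 - 6*a) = (a - 4)*(a - 3)*(a^2 + 2*a) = (a - 4)*(a - 3)*(a + 2)*(a)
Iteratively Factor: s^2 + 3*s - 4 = (s - 1)*(s + 4)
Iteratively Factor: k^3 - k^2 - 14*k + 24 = (k + 4)*(k^2 - 5*k + 6) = (k - 2)*(k + 4)*(k - 3)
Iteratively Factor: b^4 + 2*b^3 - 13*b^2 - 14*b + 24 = (b - 3)*(b^3 + 5*b^2 + 2*b - 8) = (b - 3)*(b + 4)*(b^2 + b - 2) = (b - 3)*(b - 1)*(b + 4)*(b + 2)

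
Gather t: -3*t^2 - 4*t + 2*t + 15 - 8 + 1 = -3*t^2 - 2*t + 8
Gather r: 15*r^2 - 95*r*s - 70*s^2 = 15*r^2 - 95*r*s - 70*s^2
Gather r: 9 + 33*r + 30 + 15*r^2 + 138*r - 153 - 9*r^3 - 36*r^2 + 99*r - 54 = -9*r^3 - 21*r^2 + 270*r - 168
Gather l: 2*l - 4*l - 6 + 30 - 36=-2*l - 12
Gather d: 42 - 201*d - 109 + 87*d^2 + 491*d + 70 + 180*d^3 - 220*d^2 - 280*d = 180*d^3 - 133*d^2 + 10*d + 3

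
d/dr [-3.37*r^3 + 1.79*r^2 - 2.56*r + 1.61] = -10.11*r^2 + 3.58*r - 2.56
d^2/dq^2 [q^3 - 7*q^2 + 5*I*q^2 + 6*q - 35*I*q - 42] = 6*q - 14 + 10*I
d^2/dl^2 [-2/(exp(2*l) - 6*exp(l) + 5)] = 4*(-4*(exp(l) - 3)^2*exp(l) + (2*exp(l) - 3)*(exp(2*l) - 6*exp(l) + 5))*exp(l)/(exp(2*l) - 6*exp(l) + 5)^3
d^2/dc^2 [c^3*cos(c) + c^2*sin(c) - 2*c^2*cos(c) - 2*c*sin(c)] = -c^3*cos(c) - 7*c^2*sin(c) + 2*c^2*cos(c) + 10*sqrt(2)*c*sin(c + pi/4) + 2*sin(c) - 8*cos(c)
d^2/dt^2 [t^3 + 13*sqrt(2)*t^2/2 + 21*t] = 6*t + 13*sqrt(2)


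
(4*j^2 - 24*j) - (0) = 4*j^2 - 24*j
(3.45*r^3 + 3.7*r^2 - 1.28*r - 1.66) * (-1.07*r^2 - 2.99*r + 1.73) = -3.6915*r^5 - 14.2745*r^4 - 3.7249*r^3 + 12.0044*r^2 + 2.749*r - 2.8718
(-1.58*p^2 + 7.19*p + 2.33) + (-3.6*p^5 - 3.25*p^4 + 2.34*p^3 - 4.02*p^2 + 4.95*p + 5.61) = -3.6*p^5 - 3.25*p^4 + 2.34*p^3 - 5.6*p^2 + 12.14*p + 7.94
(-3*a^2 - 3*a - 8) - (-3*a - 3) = -3*a^2 - 5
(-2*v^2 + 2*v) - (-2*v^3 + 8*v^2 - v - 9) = 2*v^3 - 10*v^2 + 3*v + 9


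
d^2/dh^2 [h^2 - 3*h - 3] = 2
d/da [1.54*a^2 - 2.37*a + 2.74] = 3.08*a - 2.37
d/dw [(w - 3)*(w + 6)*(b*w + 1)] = 3*b*w^2 + 6*b*w - 18*b + 2*w + 3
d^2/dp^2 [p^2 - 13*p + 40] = 2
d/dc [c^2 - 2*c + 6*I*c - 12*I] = 2*c - 2 + 6*I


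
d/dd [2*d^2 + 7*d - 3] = 4*d + 7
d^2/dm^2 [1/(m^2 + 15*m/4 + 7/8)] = 64*(-16*m^2 - 60*m + (8*m + 15)^2 - 14)/(8*m^2 + 30*m + 7)^3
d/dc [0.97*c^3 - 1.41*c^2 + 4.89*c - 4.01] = 2.91*c^2 - 2.82*c + 4.89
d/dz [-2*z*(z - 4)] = 8 - 4*z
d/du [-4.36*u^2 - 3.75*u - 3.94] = -8.72*u - 3.75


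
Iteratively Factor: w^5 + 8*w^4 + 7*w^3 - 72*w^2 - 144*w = (w + 4)*(w^4 + 4*w^3 - 9*w^2 - 36*w) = (w + 3)*(w + 4)*(w^3 + w^2 - 12*w) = (w - 3)*(w + 3)*(w + 4)*(w^2 + 4*w) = (w - 3)*(w + 3)*(w + 4)^2*(w)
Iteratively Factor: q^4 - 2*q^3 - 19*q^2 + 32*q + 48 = (q - 3)*(q^3 + q^2 - 16*q - 16) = (q - 3)*(q + 4)*(q^2 - 3*q - 4) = (q - 4)*(q - 3)*(q + 4)*(q + 1)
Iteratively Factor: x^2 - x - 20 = (x + 4)*(x - 5)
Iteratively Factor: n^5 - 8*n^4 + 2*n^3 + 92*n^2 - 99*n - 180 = (n - 3)*(n^4 - 5*n^3 - 13*n^2 + 53*n + 60) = (n - 5)*(n - 3)*(n^3 - 13*n - 12) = (n - 5)*(n - 4)*(n - 3)*(n^2 + 4*n + 3) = (n - 5)*(n - 4)*(n - 3)*(n + 1)*(n + 3)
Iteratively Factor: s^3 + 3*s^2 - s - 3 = (s + 1)*(s^2 + 2*s - 3) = (s + 1)*(s + 3)*(s - 1)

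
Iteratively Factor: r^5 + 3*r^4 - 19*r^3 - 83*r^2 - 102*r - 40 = (r - 5)*(r^4 + 8*r^3 + 21*r^2 + 22*r + 8) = (r - 5)*(r + 1)*(r^3 + 7*r^2 + 14*r + 8) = (r - 5)*(r + 1)^2*(r^2 + 6*r + 8) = (r - 5)*(r + 1)^2*(r + 2)*(r + 4)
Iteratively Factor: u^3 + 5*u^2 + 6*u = (u + 2)*(u^2 + 3*u) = (u + 2)*(u + 3)*(u)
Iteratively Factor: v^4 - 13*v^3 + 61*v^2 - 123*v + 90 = (v - 3)*(v^3 - 10*v^2 + 31*v - 30) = (v - 3)^2*(v^2 - 7*v + 10) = (v - 5)*(v - 3)^2*(v - 2)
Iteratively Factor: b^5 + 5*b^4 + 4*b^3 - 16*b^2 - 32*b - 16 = (b + 2)*(b^4 + 3*b^3 - 2*b^2 - 12*b - 8) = (b + 2)^2*(b^3 + b^2 - 4*b - 4) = (b + 1)*(b + 2)^2*(b^2 - 4) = (b + 1)*(b + 2)^3*(b - 2)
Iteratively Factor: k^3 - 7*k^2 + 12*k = (k - 4)*(k^2 - 3*k) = k*(k - 4)*(k - 3)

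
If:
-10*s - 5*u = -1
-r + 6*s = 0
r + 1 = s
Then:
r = -6/5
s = -1/5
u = 3/5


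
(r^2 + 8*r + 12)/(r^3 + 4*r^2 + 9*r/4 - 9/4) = 4*(r^2 + 8*r + 12)/(4*r^3 + 16*r^2 + 9*r - 9)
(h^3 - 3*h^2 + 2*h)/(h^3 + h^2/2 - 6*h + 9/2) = 2*h*(h - 2)/(2*h^2 + 3*h - 9)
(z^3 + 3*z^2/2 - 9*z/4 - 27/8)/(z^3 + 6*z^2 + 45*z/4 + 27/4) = (z - 3/2)/(z + 3)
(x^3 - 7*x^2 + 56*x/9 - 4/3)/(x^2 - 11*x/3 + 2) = (x^2 - 19*x/3 + 2)/(x - 3)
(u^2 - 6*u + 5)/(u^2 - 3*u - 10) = (u - 1)/(u + 2)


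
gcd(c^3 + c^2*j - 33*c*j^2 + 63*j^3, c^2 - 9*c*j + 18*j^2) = c - 3*j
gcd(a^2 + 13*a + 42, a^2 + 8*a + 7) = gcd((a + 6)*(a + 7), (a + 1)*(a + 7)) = a + 7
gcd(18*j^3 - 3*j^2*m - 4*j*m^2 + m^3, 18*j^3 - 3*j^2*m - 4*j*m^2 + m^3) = 18*j^3 - 3*j^2*m - 4*j*m^2 + m^3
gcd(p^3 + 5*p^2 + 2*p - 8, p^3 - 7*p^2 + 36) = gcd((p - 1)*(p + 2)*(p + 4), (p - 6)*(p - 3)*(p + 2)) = p + 2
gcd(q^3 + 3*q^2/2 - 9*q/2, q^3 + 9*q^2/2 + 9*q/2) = q^2 + 3*q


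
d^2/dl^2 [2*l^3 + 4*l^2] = 12*l + 8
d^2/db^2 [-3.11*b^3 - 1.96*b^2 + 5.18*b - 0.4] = -18.66*b - 3.92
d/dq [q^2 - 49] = 2*q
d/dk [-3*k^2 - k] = -6*k - 1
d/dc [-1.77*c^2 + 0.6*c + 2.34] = 0.6 - 3.54*c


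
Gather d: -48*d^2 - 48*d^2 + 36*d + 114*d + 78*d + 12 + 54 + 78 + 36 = -96*d^2 + 228*d + 180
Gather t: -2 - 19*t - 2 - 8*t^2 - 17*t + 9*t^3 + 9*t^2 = 9*t^3 + t^2 - 36*t - 4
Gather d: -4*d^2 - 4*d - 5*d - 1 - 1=-4*d^2 - 9*d - 2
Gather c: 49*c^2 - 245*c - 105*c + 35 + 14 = 49*c^2 - 350*c + 49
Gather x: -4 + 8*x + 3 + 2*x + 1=10*x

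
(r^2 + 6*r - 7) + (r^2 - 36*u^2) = 2*r^2 + 6*r - 36*u^2 - 7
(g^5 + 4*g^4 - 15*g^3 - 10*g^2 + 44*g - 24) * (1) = g^5 + 4*g^4 - 15*g^3 - 10*g^2 + 44*g - 24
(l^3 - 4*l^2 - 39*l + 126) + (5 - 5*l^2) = l^3 - 9*l^2 - 39*l + 131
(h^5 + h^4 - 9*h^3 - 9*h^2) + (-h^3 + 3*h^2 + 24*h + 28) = h^5 + h^4 - 10*h^3 - 6*h^2 + 24*h + 28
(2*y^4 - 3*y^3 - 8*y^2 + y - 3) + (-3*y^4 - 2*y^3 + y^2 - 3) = -y^4 - 5*y^3 - 7*y^2 + y - 6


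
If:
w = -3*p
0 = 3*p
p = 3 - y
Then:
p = 0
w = 0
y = 3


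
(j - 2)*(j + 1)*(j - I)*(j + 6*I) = j^4 - j^3 + 5*I*j^3 + 4*j^2 - 5*I*j^2 - 6*j - 10*I*j - 12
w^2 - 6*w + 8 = (w - 4)*(w - 2)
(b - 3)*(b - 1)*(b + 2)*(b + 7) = b^4 + 5*b^3 - 19*b^2 - 29*b + 42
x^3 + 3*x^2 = x^2*(x + 3)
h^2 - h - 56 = (h - 8)*(h + 7)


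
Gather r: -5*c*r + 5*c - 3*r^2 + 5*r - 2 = 5*c - 3*r^2 + r*(5 - 5*c) - 2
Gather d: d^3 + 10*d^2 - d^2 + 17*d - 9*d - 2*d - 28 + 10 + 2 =d^3 + 9*d^2 + 6*d - 16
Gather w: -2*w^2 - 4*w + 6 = -2*w^2 - 4*w + 6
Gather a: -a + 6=6 - a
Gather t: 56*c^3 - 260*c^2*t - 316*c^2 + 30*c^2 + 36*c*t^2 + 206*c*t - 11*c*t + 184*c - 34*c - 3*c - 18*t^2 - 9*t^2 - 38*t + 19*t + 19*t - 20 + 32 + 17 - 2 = 56*c^3 - 286*c^2 + 147*c + t^2*(36*c - 27) + t*(-260*c^2 + 195*c) + 27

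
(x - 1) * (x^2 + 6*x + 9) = x^3 + 5*x^2 + 3*x - 9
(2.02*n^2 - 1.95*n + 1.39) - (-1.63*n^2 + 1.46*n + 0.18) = 3.65*n^2 - 3.41*n + 1.21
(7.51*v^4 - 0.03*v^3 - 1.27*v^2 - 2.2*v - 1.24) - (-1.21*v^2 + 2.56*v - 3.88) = 7.51*v^4 - 0.03*v^3 - 0.0600000000000001*v^2 - 4.76*v + 2.64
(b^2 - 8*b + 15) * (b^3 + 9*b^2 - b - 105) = b^5 + b^4 - 58*b^3 + 38*b^2 + 825*b - 1575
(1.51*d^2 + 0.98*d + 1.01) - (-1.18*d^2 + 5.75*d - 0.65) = 2.69*d^2 - 4.77*d + 1.66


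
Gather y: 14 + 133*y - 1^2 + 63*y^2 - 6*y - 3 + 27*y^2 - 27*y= 90*y^2 + 100*y + 10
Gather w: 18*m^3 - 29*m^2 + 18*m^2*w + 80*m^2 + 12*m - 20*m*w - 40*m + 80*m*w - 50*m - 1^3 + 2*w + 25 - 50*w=18*m^3 + 51*m^2 - 78*m + w*(18*m^2 + 60*m - 48) + 24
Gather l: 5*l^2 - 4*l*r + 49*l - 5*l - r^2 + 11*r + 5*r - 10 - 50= 5*l^2 + l*(44 - 4*r) - r^2 + 16*r - 60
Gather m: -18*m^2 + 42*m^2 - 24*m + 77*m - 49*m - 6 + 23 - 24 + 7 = 24*m^2 + 4*m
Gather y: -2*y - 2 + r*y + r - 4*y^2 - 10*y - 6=r - 4*y^2 + y*(r - 12) - 8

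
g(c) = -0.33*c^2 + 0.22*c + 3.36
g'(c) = 0.22 - 0.66*c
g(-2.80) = 0.16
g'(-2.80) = 2.07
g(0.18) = 3.39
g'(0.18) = 0.10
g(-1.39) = 2.42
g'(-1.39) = 1.14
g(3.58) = -0.08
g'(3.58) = -2.14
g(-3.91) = -2.55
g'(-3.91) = 2.80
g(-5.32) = -7.15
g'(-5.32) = 3.73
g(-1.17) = 2.65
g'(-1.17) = 0.99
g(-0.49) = 3.17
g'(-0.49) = 0.54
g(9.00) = -21.39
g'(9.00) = -5.72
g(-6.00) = -9.84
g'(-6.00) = 4.18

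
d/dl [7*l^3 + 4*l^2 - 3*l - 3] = 21*l^2 + 8*l - 3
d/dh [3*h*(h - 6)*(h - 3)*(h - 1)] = 12*h^3 - 90*h^2 + 162*h - 54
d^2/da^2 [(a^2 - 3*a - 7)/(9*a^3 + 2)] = 2*(81*a^6 - 729*a^5 - 3402*a^4 - 126*a^3 + 324*a^2 + 378*a + 4)/(729*a^9 + 486*a^6 + 108*a^3 + 8)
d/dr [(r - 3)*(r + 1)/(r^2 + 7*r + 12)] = 3*(3*r^2 + 10*r - 1)/(r^4 + 14*r^3 + 73*r^2 + 168*r + 144)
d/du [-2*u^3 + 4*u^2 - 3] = 2*u*(4 - 3*u)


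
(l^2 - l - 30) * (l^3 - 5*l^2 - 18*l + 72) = l^5 - 6*l^4 - 43*l^3 + 240*l^2 + 468*l - 2160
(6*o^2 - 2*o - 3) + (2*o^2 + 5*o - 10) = 8*o^2 + 3*o - 13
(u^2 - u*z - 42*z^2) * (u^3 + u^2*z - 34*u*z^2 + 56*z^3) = u^5 - 77*u^3*z^2 + 48*u^2*z^3 + 1372*u*z^4 - 2352*z^5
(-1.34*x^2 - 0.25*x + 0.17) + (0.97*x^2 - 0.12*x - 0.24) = -0.37*x^2 - 0.37*x - 0.07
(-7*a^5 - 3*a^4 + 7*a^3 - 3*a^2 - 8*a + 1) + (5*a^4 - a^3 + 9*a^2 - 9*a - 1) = -7*a^5 + 2*a^4 + 6*a^3 + 6*a^2 - 17*a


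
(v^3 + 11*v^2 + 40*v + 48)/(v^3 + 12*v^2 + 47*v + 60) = (v + 4)/(v + 5)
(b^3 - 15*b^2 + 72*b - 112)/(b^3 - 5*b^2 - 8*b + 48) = (b - 7)/(b + 3)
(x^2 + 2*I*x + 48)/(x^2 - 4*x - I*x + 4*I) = (x^2 + 2*I*x + 48)/(x^2 - 4*x - I*x + 4*I)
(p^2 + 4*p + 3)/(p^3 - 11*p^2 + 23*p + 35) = (p + 3)/(p^2 - 12*p + 35)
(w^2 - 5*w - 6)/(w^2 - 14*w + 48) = (w + 1)/(w - 8)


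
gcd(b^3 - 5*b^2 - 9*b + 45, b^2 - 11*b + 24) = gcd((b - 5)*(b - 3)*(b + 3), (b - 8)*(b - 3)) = b - 3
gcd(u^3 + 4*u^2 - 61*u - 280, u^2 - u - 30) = u + 5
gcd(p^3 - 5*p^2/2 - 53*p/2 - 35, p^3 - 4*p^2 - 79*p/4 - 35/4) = p^2 - 9*p/2 - 35/2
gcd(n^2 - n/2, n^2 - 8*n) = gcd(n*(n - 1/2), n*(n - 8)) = n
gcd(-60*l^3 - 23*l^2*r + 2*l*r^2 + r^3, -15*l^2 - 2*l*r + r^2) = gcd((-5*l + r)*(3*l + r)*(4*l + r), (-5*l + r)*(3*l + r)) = -15*l^2 - 2*l*r + r^2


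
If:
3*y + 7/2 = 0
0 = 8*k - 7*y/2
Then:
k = -49/96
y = -7/6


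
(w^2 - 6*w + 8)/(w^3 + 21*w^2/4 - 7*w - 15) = 4*(w - 4)/(4*w^2 + 29*w + 30)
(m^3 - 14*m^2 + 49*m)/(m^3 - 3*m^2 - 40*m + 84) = m*(m - 7)/(m^2 + 4*m - 12)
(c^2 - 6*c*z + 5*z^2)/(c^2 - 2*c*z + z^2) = (-c + 5*z)/(-c + z)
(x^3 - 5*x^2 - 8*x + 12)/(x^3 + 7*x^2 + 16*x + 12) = (x^2 - 7*x + 6)/(x^2 + 5*x + 6)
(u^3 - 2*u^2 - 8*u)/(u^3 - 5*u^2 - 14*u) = (u - 4)/(u - 7)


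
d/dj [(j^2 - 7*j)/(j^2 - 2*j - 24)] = (5*j^2 - 48*j + 168)/(j^4 - 4*j^3 - 44*j^2 + 96*j + 576)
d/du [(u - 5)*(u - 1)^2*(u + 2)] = 4*u^3 - 15*u^2 - 6*u + 17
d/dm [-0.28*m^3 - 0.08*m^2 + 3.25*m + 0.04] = -0.84*m^2 - 0.16*m + 3.25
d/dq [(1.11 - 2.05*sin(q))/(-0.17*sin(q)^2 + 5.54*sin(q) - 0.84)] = (-0.3485*sin(q)^2 + 0.3774*sin(q) - 4.4274)*cos(q)/(0.0289*sin(q)^4 - 1.8836*sin(q)^3 + 30.9772*sin(q)^2 - 9.3072*sin(q) + 0.7056)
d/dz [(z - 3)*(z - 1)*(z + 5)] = 3*z^2 + 2*z - 17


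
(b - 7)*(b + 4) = b^2 - 3*b - 28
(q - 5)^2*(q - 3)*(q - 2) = q^4 - 15*q^3 + 81*q^2 - 185*q + 150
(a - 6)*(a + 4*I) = a^2 - 6*a + 4*I*a - 24*I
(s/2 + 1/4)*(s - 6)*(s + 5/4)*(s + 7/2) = s^4/2 - 3*s^3/8 - 99*s^2/8 - 613*s/32 - 105/16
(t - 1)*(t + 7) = t^2 + 6*t - 7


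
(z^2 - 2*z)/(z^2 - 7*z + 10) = z/(z - 5)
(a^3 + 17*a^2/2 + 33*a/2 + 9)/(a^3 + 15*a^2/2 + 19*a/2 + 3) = (2*a + 3)/(2*a + 1)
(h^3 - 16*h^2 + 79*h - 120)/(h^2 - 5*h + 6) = (h^2 - 13*h + 40)/(h - 2)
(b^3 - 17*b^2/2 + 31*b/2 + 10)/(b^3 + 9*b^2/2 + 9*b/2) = (2*b^3 - 17*b^2 + 31*b + 20)/(b*(2*b^2 + 9*b + 9))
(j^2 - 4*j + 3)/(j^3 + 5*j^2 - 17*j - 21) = (j - 1)/(j^2 + 8*j + 7)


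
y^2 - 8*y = y*(y - 8)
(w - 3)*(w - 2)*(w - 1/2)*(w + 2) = w^4 - 7*w^3/2 - 5*w^2/2 + 14*w - 6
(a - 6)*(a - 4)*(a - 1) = a^3 - 11*a^2 + 34*a - 24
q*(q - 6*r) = q^2 - 6*q*r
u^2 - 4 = (u - 2)*(u + 2)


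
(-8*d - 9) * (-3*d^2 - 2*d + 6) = 24*d^3 + 43*d^2 - 30*d - 54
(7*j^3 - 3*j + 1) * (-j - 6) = -7*j^4 - 42*j^3 + 3*j^2 + 17*j - 6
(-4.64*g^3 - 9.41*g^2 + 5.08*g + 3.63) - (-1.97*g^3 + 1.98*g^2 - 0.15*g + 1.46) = -2.67*g^3 - 11.39*g^2 + 5.23*g + 2.17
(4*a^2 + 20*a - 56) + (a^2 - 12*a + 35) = 5*a^2 + 8*a - 21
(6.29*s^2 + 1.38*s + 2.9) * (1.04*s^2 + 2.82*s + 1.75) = 6.5416*s^4 + 19.173*s^3 + 17.9151*s^2 + 10.593*s + 5.075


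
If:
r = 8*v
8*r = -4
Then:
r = -1/2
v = -1/16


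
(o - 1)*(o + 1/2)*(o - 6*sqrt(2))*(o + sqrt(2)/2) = o^4 - 11*sqrt(2)*o^3/2 - o^3/2 - 13*o^2/2 + 11*sqrt(2)*o^2/4 + 3*o + 11*sqrt(2)*o/4 + 3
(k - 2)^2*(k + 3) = k^3 - k^2 - 8*k + 12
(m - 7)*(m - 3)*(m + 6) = m^3 - 4*m^2 - 39*m + 126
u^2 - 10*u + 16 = (u - 8)*(u - 2)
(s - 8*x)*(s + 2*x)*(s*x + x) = s^3*x - 6*s^2*x^2 + s^2*x - 16*s*x^3 - 6*s*x^2 - 16*x^3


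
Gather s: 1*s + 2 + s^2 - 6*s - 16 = s^2 - 5*s - 14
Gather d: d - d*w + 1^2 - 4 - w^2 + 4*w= d*(1 - w) - w^2 + 4*w - 3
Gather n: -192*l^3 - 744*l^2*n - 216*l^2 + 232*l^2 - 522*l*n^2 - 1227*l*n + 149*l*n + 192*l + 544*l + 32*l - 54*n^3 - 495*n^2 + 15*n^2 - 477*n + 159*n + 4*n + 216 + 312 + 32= -192*l^3 + 16*l^2 + 768*l - 54*n^3 + n^2*(-522*l - 480) + n*(-744*l^2 - 1078*l - 314) + 560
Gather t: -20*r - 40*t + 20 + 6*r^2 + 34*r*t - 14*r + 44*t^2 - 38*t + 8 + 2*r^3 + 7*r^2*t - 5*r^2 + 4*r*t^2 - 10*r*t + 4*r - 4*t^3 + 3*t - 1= 2*r^3 + r^2 - 30*r - 4*t^3 + t^2*(4*r + 44) + t*(7*r^2 + 24*r - 75) + 27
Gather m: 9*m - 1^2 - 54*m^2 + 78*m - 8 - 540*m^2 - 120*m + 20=-594*m^2 - 33*m + 11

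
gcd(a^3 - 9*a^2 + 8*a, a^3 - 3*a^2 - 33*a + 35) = a - 1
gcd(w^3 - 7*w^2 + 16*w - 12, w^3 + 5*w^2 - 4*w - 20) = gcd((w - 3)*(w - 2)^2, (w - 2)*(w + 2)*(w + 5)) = w - 2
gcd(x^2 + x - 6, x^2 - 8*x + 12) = x - 2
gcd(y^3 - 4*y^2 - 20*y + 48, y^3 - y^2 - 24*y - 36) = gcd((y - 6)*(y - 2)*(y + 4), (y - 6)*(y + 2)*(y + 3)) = y - 6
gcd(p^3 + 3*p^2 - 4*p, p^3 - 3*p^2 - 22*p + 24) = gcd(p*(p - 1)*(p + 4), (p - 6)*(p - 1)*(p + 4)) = p^2 + 3*p - 4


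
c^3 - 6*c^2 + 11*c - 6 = (c - 3)*(c - 2)*(c - 1)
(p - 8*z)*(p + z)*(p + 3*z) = p^3 - 4*p^2*z - 29*p*z^2 - 24*z^3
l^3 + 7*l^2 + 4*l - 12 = (l - 1)*(l + 2)*(l + 6)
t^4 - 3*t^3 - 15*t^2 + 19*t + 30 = (t - 5)*(t - 2)*(t + 1)*(t + 3)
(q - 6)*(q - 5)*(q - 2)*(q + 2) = q^4 - 11*q^3 + 26*q^2 + 44*q - 120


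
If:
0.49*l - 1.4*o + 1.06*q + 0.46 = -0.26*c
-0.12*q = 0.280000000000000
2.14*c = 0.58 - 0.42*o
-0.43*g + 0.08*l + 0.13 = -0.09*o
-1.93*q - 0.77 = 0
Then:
No Solution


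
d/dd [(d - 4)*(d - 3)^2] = (d - 3)*(3*d - 11)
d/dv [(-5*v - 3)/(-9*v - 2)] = -17/(9*v + 2)^2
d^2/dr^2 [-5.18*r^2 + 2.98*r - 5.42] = -10.3600000000000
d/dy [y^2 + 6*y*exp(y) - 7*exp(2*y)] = 6*y*exp(y) + 2*y - 14*exp(2*y) + 6*exp(y)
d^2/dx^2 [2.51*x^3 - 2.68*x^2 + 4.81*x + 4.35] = 15.06*x - 5.36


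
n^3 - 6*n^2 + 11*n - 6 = (n - 3)*(n - 2)*(n - 1)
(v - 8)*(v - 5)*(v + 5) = v^3 - 8*v^2 - 25*v + 200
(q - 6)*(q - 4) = q^2 - 10*q + 24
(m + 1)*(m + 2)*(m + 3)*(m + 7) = m^4 + 13*m^3 + 53*m^2 + 83*m + 42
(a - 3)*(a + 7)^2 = a^3 + 11*a^2 + 7*a - 147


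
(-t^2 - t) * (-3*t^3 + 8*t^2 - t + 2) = 3*t^5 - 5*t^4 - 7*t^3 - t^2 - 2*t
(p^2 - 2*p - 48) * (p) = p^3 - 2*p^2 - 48*p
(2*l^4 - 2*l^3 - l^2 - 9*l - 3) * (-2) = -4*l^4 + 4*l^3 + 2*l^2 + 18*l + 6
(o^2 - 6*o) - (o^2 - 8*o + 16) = 2*o - 16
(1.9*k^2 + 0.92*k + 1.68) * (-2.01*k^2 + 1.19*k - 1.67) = -3.819*k^4 + 0.4118*k^3 - 5.455*k^2 + 0.4628*k - 2.8056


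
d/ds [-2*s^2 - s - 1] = -4*s - 1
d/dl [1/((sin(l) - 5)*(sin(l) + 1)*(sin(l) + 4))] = 3*(cos(l)^2 + 6)*cos(l)/((sin(l) - 5)^2*(sin(l) + 1)^2*(sin(l) + 4)^2)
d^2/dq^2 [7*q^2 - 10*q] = 14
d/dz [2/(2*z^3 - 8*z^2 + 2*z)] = (-3*z^2 + 8*z - 1)/(z^2*(z^2 - 4*z + 1)^2)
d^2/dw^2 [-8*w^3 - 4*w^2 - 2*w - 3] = -48*w - 8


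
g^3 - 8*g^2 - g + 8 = (g - 8)*(g - 1)*(g + 1)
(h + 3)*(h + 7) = h^2 + 10*h + 21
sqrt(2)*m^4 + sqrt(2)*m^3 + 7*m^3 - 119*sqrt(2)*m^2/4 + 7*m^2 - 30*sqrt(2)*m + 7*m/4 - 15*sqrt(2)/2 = (m + 1/2)*(m - 5*sqrt(2)/2)*(m + 6*sqrt(2))*(sqrt(2)*m + sqrt(2)/2)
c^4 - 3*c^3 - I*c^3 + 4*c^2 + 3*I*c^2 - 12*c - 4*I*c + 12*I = (c - 3)*(c - 2*I)*(c - I)*(c + 2*I)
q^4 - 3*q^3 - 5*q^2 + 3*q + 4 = (q - 4)*(q - 1)*(q + 1)^2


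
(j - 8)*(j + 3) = j^2 - 5*j - 24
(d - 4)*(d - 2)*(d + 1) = d^3 - 5*d^2 + 2*d + 8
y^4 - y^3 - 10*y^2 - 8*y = y*(y - 4)*(y + 1)*(y + 2)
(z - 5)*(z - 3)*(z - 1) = z^3 - 9*z^2 + 23*z - 15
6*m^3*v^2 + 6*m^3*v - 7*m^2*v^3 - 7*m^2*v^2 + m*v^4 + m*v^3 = v*(-6*m + v)*(-m + v)*(m*v + m)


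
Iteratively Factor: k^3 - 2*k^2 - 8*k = (k)*(k^2 - 2*k - 8) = k*(k + 2)*(k - 4)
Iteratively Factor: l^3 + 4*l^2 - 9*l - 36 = (l - 3)*(l^2 + 7*l + 12) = (l - 3)*(l + 3)*(l + 4)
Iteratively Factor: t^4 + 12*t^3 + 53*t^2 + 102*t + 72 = (t + 4)*(t^3 + 8*t^2 + 21*t + 18) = (t + 2)*(t + 4)*(t^2 + 6*t + 9) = (t + 2)*(t + 3)*(t + 4)*(t + 3)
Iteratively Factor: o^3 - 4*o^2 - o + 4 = (o - 1)*(o^2 - 3*o - 4) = (o - 4)*(o - 1)*(o + 1)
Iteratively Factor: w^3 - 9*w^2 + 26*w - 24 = (w - 2)*(w^2 - 7*w + 12) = (w - 4)*(w - 2)*(w - 3)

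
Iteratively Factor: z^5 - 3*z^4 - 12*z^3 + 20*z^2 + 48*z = (z + 2)*(z^4 - 5*z^3 - 2*z^2 + 24*z) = (z - 3)*(z + 2)*(z^3 - 2*z^2 - 8*z) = (z - 4)*(z - 3)*(z + 2)*(z^2 + 2*z) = z*(z - 4)*(z - 3)*(z + 2)*(z + 2)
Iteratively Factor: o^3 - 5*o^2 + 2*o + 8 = (o - 2)*(o^2 - 3*o - 4) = (o - 2)*(o + 1)*(o - 4)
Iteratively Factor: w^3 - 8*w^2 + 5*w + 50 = (w - 5)*(w^2 - 3*w - 10) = (w - 5)^2*(w + 2)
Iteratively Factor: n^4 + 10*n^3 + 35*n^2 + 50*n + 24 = (n + 4)*(n^3 + 6*n^2 + 11*n + 6) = (n + 3)*(n + 4)*(n^2 + 3*n + 2) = (n + 1)*(n + 3)*(n + 4)*(n + 2)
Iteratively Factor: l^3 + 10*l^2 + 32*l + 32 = (l + 4)*(l^2 + 6*l + 8) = (l + 4)^2*(l + 2)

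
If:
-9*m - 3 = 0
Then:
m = -1/3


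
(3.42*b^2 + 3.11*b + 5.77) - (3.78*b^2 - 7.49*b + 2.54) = -0.36*b^2 + 10.6*b + 3.23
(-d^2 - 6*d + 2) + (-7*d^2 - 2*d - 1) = -8*d^2 - 8*d + 1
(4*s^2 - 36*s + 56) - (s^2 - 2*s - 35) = 3*s^2 - 34*s + 91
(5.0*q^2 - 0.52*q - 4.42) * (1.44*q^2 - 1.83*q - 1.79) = 7.2*q^4 - 9.8988*q^3 - 14.3632*q^2 + 9.0194*q + 7.9118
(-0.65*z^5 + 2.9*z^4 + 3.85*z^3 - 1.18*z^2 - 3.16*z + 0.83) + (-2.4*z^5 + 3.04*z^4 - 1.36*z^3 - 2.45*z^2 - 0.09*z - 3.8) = -3.05*z^5 + 5.94*z^4 + 2.49*z^3 - 3.63*z^2 - 3.25*z - 2.97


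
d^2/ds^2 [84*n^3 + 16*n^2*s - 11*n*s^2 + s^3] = -22*n + 6*s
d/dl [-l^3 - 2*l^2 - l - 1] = -3*l^2 - 4*l - 1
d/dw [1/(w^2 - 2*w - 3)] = 2*(1 - w)/(-w^2 + 2*w + 3)^2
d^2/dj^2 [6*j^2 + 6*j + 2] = 12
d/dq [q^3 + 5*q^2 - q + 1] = 3*q^2 + 10*q - 1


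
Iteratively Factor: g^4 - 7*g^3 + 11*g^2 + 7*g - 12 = (g - 4)*(g^3 - 3*g^2 - g + 3) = (g - 4)*(g - 3)*(g^2 - 1) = (g - 4)*(g - 3)*(g - 1)*(g + 1)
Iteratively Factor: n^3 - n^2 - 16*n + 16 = (n + 4)*(n^2 - 5*n + 4) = (n - 1)*(n + 4)*(n - 4)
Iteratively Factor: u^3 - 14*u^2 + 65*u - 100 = (u - 5)*(u^2 - 9*u + 20) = (u - 5)^2*(u - 4)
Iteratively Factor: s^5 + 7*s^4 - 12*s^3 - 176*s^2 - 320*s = (s)*(s^4 + 7*s^3 - 12*s^2 - 176*s - 320) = s*(s + 4)*(s^3 + 3*s^2 - 24*s - 80) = s*(s + 4)^2*(s^2 - s - 20) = s*(s - 5)*(s + 4)^2*(s + 4)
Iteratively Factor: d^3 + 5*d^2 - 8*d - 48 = (d - 3)*(d^2 + 8*d + 16) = (d - 3)*(d + 4)*(d + 4)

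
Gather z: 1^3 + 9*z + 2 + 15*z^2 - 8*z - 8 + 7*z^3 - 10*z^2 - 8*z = 7*z^3 + 5*z^2 - 7*z - 5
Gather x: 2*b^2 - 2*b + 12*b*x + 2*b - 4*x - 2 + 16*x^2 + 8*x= 2*b^2 + 16*x^2 + x*(12*b + 4) - 2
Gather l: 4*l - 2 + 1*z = 4*l + z - 2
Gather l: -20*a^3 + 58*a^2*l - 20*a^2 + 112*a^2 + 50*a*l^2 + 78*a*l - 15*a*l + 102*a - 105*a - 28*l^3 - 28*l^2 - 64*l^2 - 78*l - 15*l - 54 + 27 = -20*a^3 + 92*a^2 - 3*a - 28*l^3 + l^2*(50*a - 92) + l*(58*a^2 + 63*a - 93) - 27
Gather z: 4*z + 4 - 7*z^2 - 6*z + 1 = -7*z^2 - 2*z + 5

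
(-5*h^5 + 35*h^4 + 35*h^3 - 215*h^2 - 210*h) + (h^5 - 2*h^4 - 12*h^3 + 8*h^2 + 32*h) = -4*h^5 + 33*h^4 + 23*h^3 - 207*h^2 - 178*h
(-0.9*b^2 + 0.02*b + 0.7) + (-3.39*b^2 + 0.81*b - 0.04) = -4.29*b^2 + 0.83*b + 0.66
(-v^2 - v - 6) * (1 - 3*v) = 3*v^3 + 2*v^2 + 17*v - 6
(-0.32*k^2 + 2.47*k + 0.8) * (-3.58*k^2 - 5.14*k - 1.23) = 1.1456*k^4 - 7.1978*k^3 - 15.1662*k^2 - 7.1501*k - 0.984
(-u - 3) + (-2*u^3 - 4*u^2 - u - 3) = -2*u^3 - 4*u^2 - 2*u - 6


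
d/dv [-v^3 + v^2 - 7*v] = -3*v^2 + 2*v - 7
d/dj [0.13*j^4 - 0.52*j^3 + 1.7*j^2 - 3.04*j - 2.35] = 0.52*j^3 - 1.56*j^2 + 3.4*j - 3.04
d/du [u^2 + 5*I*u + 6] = 2*u + 5*I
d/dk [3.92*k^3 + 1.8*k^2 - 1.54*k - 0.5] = 11.76*k^2 + 3.6*k - 1.54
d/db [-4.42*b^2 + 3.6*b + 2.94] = 3.6 - 8.84*b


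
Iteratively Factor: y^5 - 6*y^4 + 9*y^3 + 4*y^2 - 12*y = (y - 3)*(y^4 - 3*y^3 + 4*y) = (y - 3)*(y - 2)*(y^3 - y^2 - 2*y) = (y - 3)*(y - 2)^2*(y^2 + y) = (y - 3)*(y - 2)^2*(y + 1)*(y)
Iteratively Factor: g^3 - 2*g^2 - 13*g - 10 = (g + 1)*(g^2 - 3*g - 10) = (g + 1)*(g + 2)*(g - 5)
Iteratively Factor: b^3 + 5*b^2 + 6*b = (b + 3)*(b^2 + 2*b) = (b + 2)*(b + 3)*(b)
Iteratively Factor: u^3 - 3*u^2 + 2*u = (u - 2)*(u^2 - u) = u*(u - 2)*(u - 1)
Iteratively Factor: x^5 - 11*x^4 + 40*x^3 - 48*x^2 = (x - 4)*(x^4 - 7*x^3 + 12*x^2) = x*(x - 4)*(x^3 - 7*x^2 + 12*x) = x*(x - 4)^2*(x^2 - 3*x) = x*(x - 4)^2*(x - 3)*(x)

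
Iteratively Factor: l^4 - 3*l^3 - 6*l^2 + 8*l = (l)*(l^3 - 3*l^2 - 6*l + 8) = l*(l - 1)*(l^2 - 2*l - 8) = l*(l - 4)*(l - 1)*(l + 2)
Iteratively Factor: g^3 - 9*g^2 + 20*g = (g)*(g^2 - 9*g + 20) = g*(g - 4)*(g - 5)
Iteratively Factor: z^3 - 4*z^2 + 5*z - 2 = (z - 1)*(z^2 - 3*z + 2) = (z - 2)*(z - 1)*(z - 1)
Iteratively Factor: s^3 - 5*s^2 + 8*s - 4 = (s - 2)*(s^2 - 3*s + 2) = (s - 2)^2*(s - 1)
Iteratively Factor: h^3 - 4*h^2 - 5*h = (h + 1)*(h^2 - 5*h) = (h - 5)*(h + 1)*(h)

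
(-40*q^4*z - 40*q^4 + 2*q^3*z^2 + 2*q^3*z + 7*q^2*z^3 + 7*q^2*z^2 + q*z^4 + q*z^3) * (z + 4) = -40*q^4*z^2 - 200*q^4*z - 160*q^4 + 2*q^3*z^3 + 10*q^3*z^2 + 8*q^3*z + 7*q^2*z^4 + 35*q^2*z^3 + 28*q^2*z^2 + q*z^5 + 5*q*z^4 + 4*q*z^3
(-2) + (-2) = -4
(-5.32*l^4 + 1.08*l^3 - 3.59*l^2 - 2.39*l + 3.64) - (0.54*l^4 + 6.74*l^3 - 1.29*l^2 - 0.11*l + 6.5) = -5.86*l^4 - 5.66*l^3 - 2.3*l^2 - 2.28*l - 2.86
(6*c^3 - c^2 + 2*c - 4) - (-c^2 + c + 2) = 6*c^3 + c - 6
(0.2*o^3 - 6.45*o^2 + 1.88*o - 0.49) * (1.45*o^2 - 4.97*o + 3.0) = 0.29*o^5 - 10.3465*o^4 + 35.3825*o^3 - 29.4041*o^2 + 8.0753*o - 1.47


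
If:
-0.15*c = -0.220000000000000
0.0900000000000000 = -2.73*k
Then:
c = 1.47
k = -0.03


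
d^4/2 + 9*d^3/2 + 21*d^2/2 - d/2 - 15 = (d/2 + 1)*(d - 1)*(d + 3)*(d + 5)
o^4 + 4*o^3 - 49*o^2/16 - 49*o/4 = o*(o - 7/4)*(o + 7/4)*(o + 4)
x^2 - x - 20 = (x - 5)*(x + 4)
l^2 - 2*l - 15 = (l - 5)*(l + 3)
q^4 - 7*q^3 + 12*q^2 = q^2*(q - 4)*(q - 3)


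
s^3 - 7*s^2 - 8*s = s*(s - 8)*(s + 1)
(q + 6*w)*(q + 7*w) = q^2 + 13*q*w + 42*w^2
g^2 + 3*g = g*(g + 3)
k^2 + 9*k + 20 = (k + 4)*(k + 5)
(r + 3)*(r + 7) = r^2 + 10*r + 21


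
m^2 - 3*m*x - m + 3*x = (m - 1)*(m - 3*x)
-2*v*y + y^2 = y*(-2*v + y)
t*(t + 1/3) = t^2 + t/3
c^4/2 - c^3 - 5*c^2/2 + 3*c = c*(c/2 + 1)*(c - 3)*(c - 1)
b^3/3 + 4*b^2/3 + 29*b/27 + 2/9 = (b/3 + 1)*(b + 1/3)*(b + 2/3)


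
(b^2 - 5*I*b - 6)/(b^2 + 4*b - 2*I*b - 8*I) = (b - 3*I)/(b + 4)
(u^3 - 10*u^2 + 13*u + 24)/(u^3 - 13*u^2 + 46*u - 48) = (u + 1)/(u - 2)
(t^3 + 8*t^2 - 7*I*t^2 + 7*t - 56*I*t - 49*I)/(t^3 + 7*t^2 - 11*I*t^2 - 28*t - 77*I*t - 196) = (t + 1)/(t - 4*I)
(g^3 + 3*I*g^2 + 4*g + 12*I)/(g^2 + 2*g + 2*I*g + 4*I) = (g^2 + I*g + 6)/(g + 2)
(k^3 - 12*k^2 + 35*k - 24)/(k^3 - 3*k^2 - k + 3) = (k - 8)/(k + 1)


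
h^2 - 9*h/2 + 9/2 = (h - 3)*(h - 3/2)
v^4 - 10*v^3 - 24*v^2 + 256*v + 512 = (v - 8)^2*(v + 2)*(v + 4)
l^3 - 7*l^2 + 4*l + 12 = (l - 6)*(l - 2)*(l + 1)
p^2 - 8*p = p*(p - 8)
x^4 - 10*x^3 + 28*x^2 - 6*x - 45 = (x - 5)*(x - 3)^2*(x + 1)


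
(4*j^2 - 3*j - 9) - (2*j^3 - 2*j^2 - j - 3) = -2*j^3 + 6*j^2 - 2*j - 6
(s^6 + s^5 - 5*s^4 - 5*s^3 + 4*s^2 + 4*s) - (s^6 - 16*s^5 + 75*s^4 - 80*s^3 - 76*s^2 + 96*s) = 17*s^5 - 80*s^4 + 75*s^3 + 80*s^2 - 92*s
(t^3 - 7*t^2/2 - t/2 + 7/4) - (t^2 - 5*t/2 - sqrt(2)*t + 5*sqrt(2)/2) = t^3 - 9*t^2/2 + sqrt(2)*t + 2*t - 5*sqrt(2)/2 + 7/4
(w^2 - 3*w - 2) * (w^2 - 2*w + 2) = w^4 - 5*w^3 + 6*w^2 - 2*w - 4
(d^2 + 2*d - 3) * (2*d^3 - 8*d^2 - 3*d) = 2*d^5 - 4*d^4 - 25*d^3 + 18*d^2 + 9*d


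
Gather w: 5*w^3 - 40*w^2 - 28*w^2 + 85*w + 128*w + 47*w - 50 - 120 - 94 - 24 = 5*w^3 - 68*w^2 + 260*w - 288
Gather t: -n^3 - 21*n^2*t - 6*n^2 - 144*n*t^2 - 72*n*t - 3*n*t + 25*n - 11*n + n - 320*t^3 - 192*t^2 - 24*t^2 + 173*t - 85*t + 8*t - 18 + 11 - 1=-n^3 - 6*n^2 + 15*n - 320*t^3 + t^2*(-144*n - 216) + t*(-21*n^2 - 75*n + 96) - 8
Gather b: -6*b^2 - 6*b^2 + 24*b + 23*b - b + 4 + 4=-12*b^2 + 46*b + 8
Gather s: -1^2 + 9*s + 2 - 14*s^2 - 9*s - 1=-14*s^2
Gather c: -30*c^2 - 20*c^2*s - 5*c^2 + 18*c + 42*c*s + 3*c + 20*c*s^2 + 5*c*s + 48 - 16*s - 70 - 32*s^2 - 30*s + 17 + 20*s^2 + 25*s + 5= c^2*(-20*s - 35) + c*(20*s^2 + 47*s + 21) - 12*s^2 - 21*s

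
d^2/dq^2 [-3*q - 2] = 0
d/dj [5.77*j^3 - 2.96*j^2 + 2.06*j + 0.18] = 17.31*j^2 - 5.92*j + 2.06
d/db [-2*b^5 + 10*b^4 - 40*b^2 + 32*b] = -10*b^4 + 40*b^3 - 80*b + 32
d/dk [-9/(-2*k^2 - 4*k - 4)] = 9*(-k - 1)/(k^2 + 2*k + 2)^2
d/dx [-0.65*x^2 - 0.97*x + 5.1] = -1.3*x - 0.97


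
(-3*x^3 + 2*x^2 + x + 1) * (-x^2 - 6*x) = 3*x^5 + 16*x^4 - 13*x^3 - 7*x^2 - 6*x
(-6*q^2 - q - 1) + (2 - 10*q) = -6*q^2 - 11*q + 1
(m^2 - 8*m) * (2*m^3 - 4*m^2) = 2*m^5 - 20*m^4 + 32*m^3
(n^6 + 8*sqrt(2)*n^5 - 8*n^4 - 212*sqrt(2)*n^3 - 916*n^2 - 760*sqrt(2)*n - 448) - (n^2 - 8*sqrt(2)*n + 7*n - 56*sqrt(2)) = n^6 + 8*sqrt(2)*n^5 - 8*n^4 - 212*sqrt(2)*n^3 - 917*n^2 - 752*sqrt(2)*n - 7*n - 448 + 56*sqrt(2)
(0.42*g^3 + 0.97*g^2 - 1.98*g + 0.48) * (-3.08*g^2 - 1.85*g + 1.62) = -1.2936*g^5 - 3.7646*g^4 + 4.9843*g^3 + 3.756*g^2 - 4.0956*g + 0.7776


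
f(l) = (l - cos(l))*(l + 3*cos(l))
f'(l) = (1 - 3*sin(l))*(l - cos(l)) + (l + 3*cos(l))*(sin(l) + 1)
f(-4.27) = 21.34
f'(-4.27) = -4.00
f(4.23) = 13.32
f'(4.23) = 17.49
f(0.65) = -0.44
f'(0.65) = 5.00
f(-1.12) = -0.29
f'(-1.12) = -5.74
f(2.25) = 1.05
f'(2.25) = -3.19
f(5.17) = 30.71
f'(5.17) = 18.12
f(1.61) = 2.46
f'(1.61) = -0.31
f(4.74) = 22.73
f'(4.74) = 18.85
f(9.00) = 62.11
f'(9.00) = 6.51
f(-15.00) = 246.06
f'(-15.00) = -48.06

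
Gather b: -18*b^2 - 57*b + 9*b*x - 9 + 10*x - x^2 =-18*b^2 + b*(9*x - 57) - x^2 + 10*x - 9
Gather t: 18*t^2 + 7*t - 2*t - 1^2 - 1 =18*t^2 + 5*t - 2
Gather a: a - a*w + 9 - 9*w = a*(1 - w) - 9*w + 9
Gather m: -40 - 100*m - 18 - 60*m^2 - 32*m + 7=-60*m^2 - 132*m - 51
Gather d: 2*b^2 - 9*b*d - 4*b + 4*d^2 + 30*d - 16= 2*b^2 - 4*b + 4*d^2 + d*(30 - 9*b) - 16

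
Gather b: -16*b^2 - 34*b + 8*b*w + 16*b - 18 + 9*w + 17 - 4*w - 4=-16*b^2 + b*(8*w - 18) + 5*w - 5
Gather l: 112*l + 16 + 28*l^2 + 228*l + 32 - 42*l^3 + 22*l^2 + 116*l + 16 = -42*l^3 + 50*l^2 + 456*l + 64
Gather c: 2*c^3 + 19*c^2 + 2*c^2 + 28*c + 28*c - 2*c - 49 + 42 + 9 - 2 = 2*c^3 + 21*c^2 + 54*c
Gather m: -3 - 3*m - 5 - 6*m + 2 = -9*m - 6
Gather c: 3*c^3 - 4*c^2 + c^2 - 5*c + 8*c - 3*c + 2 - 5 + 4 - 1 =3*c^3 - 3*c^2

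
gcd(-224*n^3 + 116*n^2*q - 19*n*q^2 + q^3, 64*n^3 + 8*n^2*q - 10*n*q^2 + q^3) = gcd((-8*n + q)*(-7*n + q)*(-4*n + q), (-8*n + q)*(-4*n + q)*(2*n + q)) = 32*n^2 - 12*n*q + q^2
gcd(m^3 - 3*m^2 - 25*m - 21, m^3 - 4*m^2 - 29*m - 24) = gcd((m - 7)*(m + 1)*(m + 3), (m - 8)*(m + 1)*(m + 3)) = m^2 + 4*m + 3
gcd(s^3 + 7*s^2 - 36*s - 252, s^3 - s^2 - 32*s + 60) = s + 6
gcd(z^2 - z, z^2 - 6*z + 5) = z - 1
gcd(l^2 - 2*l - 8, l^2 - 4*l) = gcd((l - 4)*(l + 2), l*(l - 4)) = l - 4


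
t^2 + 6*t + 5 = (t + 1)*(t + 5)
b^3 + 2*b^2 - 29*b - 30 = (b - 5)*(b + 1)*(b + 6)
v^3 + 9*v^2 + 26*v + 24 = (v + 2)*(v + 3)*(v + 4)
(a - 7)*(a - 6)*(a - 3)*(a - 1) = a^4 - 17*a^3 + 97*a^2 - 207*a + 126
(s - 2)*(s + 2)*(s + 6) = s^3 + 6*s^2 - 4*s - 24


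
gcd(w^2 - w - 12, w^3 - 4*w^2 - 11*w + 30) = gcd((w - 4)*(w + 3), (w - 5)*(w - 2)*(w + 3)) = w + 3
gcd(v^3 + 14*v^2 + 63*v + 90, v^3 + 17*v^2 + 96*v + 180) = v^2 + 11*v + 30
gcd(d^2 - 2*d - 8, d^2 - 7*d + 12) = d - 4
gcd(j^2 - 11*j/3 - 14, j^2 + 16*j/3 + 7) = j + 7/3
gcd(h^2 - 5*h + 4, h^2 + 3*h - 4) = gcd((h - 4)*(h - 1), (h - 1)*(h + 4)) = h - 1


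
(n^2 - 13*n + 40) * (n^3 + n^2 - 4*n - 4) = n^5 - 12*n^4 + 23*n^3 + 88*n^2 - 108*n - 160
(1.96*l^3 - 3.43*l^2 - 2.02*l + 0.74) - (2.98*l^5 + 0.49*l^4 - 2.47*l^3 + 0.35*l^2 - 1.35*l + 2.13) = -2.98*l^5 - 0.49*l^4 + 4.43*l^3 - 3.78*l^2 - 0.67*l - 1.39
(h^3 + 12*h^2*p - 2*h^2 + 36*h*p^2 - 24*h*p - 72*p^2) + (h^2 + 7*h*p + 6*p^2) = h^3 + 12*h^2*p - h^2 + 36*h*p^2 - 17*h*p - 66*p^2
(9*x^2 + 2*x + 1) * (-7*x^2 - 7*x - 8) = -63*x^4 - 77*x^3 - 93*x^2 - 23*x - 8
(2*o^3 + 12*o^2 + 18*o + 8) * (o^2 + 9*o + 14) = 2*o^5 + 30*o^4 + 154*o^3 + 338*o^2 + 324*o + 112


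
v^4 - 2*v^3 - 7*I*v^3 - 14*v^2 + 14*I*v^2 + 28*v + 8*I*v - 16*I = (v - 2)*(v - 4*I)*(v - 2*I)*(v - I)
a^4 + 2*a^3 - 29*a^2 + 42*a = a*(a - 3)*(a - 2)*(a + 7)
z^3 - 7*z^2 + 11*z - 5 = (z - 5)*(z - 1)^2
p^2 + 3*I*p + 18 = (p - 3*I)*(p + 6*I)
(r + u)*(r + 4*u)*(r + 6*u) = r^3 + 11*r^2*u + 34*r*u^2 + 24*u^3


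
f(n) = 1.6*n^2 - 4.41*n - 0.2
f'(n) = 3.2*n - 4.41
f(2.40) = -1.57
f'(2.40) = 3.27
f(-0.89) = 4.99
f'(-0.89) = -7.26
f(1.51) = -3.21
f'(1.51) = 0.42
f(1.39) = -3.24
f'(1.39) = 0.04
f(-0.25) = 1.00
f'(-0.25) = -5.21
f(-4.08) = 44.43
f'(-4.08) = -17.47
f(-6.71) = 101.43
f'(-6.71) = -25.88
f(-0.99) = 5.73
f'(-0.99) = -7.58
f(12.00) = 177.28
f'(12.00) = 33.99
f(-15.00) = 425.95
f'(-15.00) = -52.41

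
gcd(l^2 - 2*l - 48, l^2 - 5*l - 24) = l - 8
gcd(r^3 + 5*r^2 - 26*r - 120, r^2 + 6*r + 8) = r + 4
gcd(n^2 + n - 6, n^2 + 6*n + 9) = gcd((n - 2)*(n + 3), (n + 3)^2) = n + 3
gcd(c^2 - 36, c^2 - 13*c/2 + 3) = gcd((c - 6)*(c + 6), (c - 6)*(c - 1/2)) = c - 6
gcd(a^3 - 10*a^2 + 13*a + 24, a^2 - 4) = 1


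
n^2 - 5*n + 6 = (n - 3)*(n - 2)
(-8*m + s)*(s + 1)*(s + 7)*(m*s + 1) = -8*m^2*s^3 - 64*m^2*s^2 - 56*m^2*s + m*s^4 + 8*m*s^3 - m*s^2 - 64*m*s - 56*m + s^3 + 8*s^2 + 7*s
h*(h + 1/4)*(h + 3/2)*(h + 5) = h^4 + 27*h^3/4 + 73*h^2/8 + 15*h/8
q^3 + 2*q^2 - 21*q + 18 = (q - 3)*(q - 1)*(q + 6)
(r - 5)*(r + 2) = r^2 - 3*r - 10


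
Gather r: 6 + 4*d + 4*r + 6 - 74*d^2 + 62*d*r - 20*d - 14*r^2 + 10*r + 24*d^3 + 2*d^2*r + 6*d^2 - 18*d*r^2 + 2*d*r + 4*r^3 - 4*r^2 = 24*d^3 - 68*d^2 - 16*d + 4*r^3 + r^2*(-18*d - 18) + r*(2*d^2 + 64*d + 14) + 12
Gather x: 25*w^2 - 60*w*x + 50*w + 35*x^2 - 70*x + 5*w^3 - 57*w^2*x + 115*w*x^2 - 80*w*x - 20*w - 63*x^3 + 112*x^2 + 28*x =5*w^3 + 25*w^2 + 30*w - 63*x^3 + x^2*(115*w + 147) + x*(-57*w^2 - 140*w - 42)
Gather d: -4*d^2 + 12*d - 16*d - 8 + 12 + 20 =-4*d^2 - 4*d + 24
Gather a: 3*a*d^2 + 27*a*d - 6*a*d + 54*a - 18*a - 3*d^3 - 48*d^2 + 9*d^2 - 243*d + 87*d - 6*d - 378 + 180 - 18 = a*(3*d^2 + 21*d + 36) - 3*d^3 - 39*d^2 - 162*d - 216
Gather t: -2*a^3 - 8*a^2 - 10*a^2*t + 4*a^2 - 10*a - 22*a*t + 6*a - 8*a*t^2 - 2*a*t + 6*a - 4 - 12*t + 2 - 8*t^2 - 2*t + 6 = -2*a^3 - 4*a^2 + 2*a + t^2*(-8*a - 8) + t*(-10*a^2 - 24*a - 14) + 4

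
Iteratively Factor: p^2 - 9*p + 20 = (p - 5)*(p - 4)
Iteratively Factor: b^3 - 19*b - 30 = (b - 5)*(b^2 + 5*b + 6) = (b - 5)*(b + 2)*(b + 3)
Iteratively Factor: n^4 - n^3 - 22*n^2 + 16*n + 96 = (n - 3)*(n^3 + 2*n^2 - 16*n - 32) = (n - 3)*(n + 2)*(n^2 - 16) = (n - 3)*(n + 2)*(n + 4)*(n - 4)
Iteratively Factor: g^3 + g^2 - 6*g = (g + 3)*(g^2 - 2*g) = (g - 2)*(g + 3)*(g)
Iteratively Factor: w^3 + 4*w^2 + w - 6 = (w + 3)*(w^2 + w - 2) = (w - 1)*(w + 3)*(w + 2)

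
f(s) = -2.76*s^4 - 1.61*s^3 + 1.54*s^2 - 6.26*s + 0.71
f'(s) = -11.04*s^3 - 4.83*s^2 + 3.08*s - 6.26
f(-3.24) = -212.23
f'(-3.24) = 308.55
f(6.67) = -5913.05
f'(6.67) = -3476.62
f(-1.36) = 6.68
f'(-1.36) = 8.39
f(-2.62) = -73.41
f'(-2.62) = 151.07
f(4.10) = -889.94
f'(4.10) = -835.71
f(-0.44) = 3.80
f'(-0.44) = -7.61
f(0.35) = -1.40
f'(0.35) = -6.25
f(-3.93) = -511.56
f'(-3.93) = 577.15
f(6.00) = -3906.13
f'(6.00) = -2546.30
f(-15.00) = -133850.14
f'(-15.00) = 36120.79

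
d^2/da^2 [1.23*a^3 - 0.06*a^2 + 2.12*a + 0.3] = 7.38*a - 0.12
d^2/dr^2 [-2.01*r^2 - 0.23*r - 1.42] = -4.02000000000000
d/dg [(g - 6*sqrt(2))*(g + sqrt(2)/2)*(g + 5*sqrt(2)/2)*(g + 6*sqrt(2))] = 4*g^3 + 9*sqrt(2)*g^2 - 139*g - 216*sqrt(2)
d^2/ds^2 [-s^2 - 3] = -2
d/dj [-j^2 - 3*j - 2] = -2*j - 3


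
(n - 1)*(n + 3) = n^2 + 2*n - 3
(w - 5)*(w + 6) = w^2 + w - 30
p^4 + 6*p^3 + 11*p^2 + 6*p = p*(p + 1)*(p + 2)*(p + 3)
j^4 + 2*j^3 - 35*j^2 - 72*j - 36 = (j - 6)*(j + 1)^2*(j + 6)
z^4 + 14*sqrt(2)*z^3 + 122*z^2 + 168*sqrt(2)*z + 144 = (z + sqrt(2))^2*(z + 6*sqrt(2))^2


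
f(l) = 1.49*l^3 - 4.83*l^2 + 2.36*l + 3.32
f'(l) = 4.47*l^2 - 9.66*l + 2.36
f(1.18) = 1.83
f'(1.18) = -2.81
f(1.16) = 1.88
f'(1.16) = -2.83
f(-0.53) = 0.49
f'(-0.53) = 8.74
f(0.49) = 3.49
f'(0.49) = -1.30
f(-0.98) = -5.03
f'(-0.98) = 16.12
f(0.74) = 3.03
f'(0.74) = -2.34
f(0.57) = 3.37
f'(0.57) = -1.69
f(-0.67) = -0.88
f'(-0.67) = 10.84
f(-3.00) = -87.46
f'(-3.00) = 71.57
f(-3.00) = -87.46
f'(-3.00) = 71.57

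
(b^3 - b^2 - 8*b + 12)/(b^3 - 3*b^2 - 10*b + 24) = (b - 2)/(b - 4)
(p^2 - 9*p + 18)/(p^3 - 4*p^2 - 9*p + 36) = (p - 6)/(p^2 - p - 12)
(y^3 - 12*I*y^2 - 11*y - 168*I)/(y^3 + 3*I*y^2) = 1 - 15*I/y - 56/y^2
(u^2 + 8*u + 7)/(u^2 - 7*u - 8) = (u + 7)/(u - 8)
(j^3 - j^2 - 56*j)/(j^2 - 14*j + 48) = j*(j + 7)/(j - 6)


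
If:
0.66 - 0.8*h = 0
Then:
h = 0.82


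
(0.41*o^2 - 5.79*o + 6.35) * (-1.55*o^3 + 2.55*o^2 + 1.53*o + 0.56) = -0.6355*o^5 + 10.02*o^4 - 23.9797*o^3 + 7.5634*o^2 + 6.4731*o + 3.556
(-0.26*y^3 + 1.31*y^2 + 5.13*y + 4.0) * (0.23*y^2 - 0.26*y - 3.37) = -0.0598*y^5 + 0.3689*y^4 + 1.7155*y^3 - 4.8285*y^2 - 18.3281*y - 13.48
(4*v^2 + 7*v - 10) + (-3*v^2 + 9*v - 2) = v^2 + 16*v - 12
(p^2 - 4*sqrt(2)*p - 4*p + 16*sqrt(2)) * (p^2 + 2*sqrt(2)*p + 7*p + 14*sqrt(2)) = p^4 - 2*sqrt(2)*p^3 + 3*p^3 - 44*p^2 - 6*sqrt(2)*p^2 - 48*p + 56*sqrt(2)*p + 448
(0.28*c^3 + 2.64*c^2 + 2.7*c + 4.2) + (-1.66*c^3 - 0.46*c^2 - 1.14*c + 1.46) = -1.38*c^3 + 2.18*c^2 + 1.56*c + 5.66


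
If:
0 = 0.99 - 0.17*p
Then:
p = 5.82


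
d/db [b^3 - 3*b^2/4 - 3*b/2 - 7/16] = 3*b^2 - 3*b/2 - 3/2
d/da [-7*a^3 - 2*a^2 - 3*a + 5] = -21*a^2 - 4*a - 3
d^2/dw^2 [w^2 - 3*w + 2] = 2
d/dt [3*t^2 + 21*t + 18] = 6*t + 21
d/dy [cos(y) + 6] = -sin(y)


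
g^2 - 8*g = g*(g - 8)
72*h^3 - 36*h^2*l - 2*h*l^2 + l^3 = (-6*h + l)*(-2*h + l)*(6*h + l)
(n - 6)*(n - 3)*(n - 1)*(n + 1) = n^4 - 9*n^3 + 17*n^2 + 9*n - 18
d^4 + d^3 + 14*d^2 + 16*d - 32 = (d - 1)*(d + 2)*(d - 4*I)*(d + 4*I)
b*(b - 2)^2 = b^3 - 4*b^2 + 4*b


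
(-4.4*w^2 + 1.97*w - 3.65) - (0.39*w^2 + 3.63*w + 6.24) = -4.79*w^2 - 1.66*w - 9.89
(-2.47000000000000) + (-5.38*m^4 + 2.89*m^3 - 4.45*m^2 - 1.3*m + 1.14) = -5.38*m^4 + 2.89*m^3 - 4.45*m^2 - 1.3*m - 1.33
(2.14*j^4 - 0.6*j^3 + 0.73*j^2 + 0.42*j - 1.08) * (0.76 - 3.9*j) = -8.346*j^5 + 3.9664*j^4 - 3.303*j^3 - 1.0832*j^2 + 4.5312*j - 0.8208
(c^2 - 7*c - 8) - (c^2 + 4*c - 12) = 4 - 11*c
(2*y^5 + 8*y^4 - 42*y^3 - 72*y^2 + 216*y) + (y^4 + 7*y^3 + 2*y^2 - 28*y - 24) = 2*y^5 + 9*y^4 - 35*y^3 - 70*y^2 + 188*y - 24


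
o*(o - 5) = o^2 - 5*o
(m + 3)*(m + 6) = m^2 + 9*m + 18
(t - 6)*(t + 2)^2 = t^3 - 2*t^2 - 20*t - 24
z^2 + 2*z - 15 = (z - 3)*(z + 5)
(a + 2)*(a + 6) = a^2 + 8*a + 12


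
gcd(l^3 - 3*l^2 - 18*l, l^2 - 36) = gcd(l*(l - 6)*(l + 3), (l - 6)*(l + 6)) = l - 6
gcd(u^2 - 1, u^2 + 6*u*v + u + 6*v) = u + 1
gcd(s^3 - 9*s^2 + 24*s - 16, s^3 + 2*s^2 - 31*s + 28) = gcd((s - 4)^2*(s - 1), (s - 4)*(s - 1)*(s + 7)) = s^2 - 5*s + 4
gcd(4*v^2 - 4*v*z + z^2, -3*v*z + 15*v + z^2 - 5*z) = 1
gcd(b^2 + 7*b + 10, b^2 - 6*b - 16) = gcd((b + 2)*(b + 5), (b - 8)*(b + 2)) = b + 2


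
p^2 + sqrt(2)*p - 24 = (p - 3*sqrt(2))*(p + 4*sqrt(2))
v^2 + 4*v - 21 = (v - 3)*(v + 7)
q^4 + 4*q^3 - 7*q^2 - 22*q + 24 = (q - 2)*(q - 1)*(q + 3)*(q + 4)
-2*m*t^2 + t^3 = t^2*(-2*m + t)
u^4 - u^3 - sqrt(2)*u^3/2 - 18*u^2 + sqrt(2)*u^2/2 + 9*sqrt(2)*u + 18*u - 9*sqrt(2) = (u - 1)*(u - 3*sqrt(2))*(u - sqrt(2)/2)*(u + 3*sqrt(2))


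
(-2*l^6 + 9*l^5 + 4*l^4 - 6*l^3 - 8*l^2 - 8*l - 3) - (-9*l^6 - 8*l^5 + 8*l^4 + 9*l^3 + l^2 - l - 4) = 7*l^6 + 17*l^5 - 4*l^4 - 15*l^3 - 9*l^2 - 7*l + 1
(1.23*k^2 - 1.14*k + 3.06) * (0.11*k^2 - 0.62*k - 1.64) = 0.1353*k^4 - 0.888*k^3 - 0.9738*k^2 - 0.0276000000000003*k - 5.0184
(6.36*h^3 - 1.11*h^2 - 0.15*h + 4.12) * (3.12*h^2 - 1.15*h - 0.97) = 19.8432*h^5 - 10.7772*h^4 - 5.3607*h^3 + 14.1036*h^2 - 4.5925*h - 3.9964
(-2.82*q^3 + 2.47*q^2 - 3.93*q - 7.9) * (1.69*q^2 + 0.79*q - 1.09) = -4.7658*q^5 + 1.9465*q^4 - 1.6166*q^3 - 19.148*q^2 - 1.9573*q + 8.611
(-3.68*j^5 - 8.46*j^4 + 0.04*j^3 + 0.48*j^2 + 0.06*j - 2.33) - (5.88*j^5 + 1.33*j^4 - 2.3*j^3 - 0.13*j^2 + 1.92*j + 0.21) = -9.56*j^5 - 9.79*j^4 + 2.34*j^3 + 0.61*j^2 - 1.86*j - 2.54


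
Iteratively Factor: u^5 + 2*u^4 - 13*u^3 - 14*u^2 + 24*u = (u + 4)*(u^4 - 2*u^3 - 5*u^2 + 6*u) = (u + 2)*(u + 4)*(u^3 - 4*u^2 + 3*u) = (u - 3)*(u + 2)*(u + 4)*(u^2 - u) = (u - 3)*(u - 1)*(u + 2)*(u + 4)*(u)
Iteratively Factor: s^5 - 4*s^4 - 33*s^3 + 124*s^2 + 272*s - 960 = (s + 4)*(s^4 - 8*s^3 - s^2 + 128*s - 240) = (s + 4)^2*(s^3 - 12*s^2 + 47*s - 60) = (s - 3)*(s + 4)^2*(s^2 - 9*s + 20) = (s - 5)*(s - 3)*(s + 4)^2*(s - 4)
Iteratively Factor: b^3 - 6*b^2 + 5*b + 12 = (b + 1)*(b^2 - 7*b + 12) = (b - 3)*(b + 1)*(b - 4)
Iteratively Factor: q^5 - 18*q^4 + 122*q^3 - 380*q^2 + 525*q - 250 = (q - 5)*(q^4 - 13*q^3 + 57*q^2 - 95*q + 50) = (q - 5)^2*(q^3 - 8*q^2 + 17*q - 10) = (q - 5)^3*(q^2 - 3*q + 2) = (q - 5)^3*(q - 2)*(q - 1)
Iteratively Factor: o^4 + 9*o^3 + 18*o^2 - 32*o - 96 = (o + 3)*(o^3 + 6*o^2 - 32) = (o - 2)*(o + 3)*(o^2 + 8*o + 16) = (o - 2)*(o + 3)*(o + 4)*(o + 4)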